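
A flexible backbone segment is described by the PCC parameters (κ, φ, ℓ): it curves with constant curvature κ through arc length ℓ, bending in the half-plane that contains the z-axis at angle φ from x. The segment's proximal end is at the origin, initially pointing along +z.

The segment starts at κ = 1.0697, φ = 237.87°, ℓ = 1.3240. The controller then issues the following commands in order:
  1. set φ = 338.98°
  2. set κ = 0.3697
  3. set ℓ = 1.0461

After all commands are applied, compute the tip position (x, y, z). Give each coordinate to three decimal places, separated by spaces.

initial: κ=1.0697, φ=237.87°, ℓ=1.3240
cmd 1: set φ=338.98° → (κ,φ,ℓ)=(1.0697,338.98°,1.3240) → tip=(0.7383,-0.2837,0.9237)
cmd 2: set κ=0.3697 → (κ,φ,ℓ)=(0.3697,338.98°,1.3240) → tip=(0.2965,-0.1139,1.2718)
cmd 3: set ℓ=1.0461 → (κ,φ,ℓ)=(0.3697,338.98°,1.0461) → tip=(0.1865,-0.0717,1.0202)

0.186 -0.072 1.020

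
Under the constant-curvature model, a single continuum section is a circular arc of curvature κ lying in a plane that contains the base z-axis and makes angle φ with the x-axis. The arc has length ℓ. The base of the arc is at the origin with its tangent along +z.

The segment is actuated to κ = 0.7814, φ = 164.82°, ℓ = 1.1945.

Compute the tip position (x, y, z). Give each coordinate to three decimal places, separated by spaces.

θ = κ·ℓ = 0.7814 × 1.1945 = 0.93338 rad
ρ = (1 − cos θ)/κ = (1 − 0.59512)/0.7814 = 0.51815
z = sin θ / κ = 0.80364/0.7814 = 1.02846
x = ρ cos φ = 0.51815 × cos(164.82°) = -0.50007
y = ρ sin φ = 0.51815 × sin(164.82°) = 0.13568

-0.500 0.136 1.028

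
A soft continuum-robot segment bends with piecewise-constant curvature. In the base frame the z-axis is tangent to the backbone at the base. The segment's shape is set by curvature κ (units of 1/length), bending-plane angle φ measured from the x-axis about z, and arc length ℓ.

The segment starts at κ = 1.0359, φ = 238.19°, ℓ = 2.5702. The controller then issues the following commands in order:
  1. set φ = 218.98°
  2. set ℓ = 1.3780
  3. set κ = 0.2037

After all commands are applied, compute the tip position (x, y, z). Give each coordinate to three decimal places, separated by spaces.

initial: κ=1.0359, φ=238.19°, ℓ=2.5702
cmd 1: set φ=218.98° → (κ,φ,ℓ)=(1.0359,218.98°,2.5702) → tip=(-1.4164,-1.1461,0.4450)
cmd 2: set ℓ=1.3780 → (κ,φ,ℓ)=(1.0359,218.98°,1.3780) → tip=(-0.6432,-0.5205,0.9554)
cmd 3: set κ=0.2037 → (κ,φ,ℓ)=(0.2037,218.98°,1.3780) → tip=(-0.1494,-0.1209,1.3600)

-0.149 -0.121 1.360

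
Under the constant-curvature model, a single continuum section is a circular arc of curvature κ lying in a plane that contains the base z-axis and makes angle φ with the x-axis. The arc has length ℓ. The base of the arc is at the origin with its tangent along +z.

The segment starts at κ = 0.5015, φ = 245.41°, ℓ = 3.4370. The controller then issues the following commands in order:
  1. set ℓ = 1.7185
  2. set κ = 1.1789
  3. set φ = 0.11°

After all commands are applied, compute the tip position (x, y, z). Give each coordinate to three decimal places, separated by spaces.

1.221 0.002 0.762

initial: κ=0.5015, φ=245.41°, ℓ=3.4370
cmd 1: set ℓ=1.7185 → (κ,φ,ℓ)=(0.5015,245.41°,1.7185) → tip=(-0.2895,-0.6327,1.5135)
cmd 2: set κ=1.1789 → (κ,φ,ℓ)=(1.1789,245.41°,1.7185) → tip=(-0.5081,-1.1104,0.7619)
cmd 3: set φ=0.11° → (κ,φ,ℓ)=(1.1789,0.11°,1.7185) → tip=(1.2211,0.0023,0.7619)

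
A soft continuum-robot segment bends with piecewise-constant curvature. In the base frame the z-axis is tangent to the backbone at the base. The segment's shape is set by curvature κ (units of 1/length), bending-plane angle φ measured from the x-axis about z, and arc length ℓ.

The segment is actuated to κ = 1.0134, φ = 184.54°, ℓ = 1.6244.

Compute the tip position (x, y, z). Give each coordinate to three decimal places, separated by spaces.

-1.058 -0.084 0.984

θ = κ·ℓ = 1.0134 × 1.6244 = 1.64617 rad
ρ = (1 − cos θ)/κ = (1 − -0.07530)/1.0134 = 1.06108
z = sin θ / κ = 0.99716/1.0134 = 0.98398
x = ρ cos φ = 1.06108 × cos(184.54°) = -1.05775
y = ρ sin φ = 1.06108 × sin(184.54°) = -0.08399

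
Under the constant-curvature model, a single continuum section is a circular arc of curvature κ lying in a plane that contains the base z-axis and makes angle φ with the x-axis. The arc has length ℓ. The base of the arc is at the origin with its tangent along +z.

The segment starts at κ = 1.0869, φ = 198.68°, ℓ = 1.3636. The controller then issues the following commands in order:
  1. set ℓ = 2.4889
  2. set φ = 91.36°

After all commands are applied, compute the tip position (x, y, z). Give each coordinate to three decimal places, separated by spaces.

-0.042 1.753 0.389

initial: κ=1.0869, φ=198.68°, ℓ=1.3636
cmd 1: set ℓ=2.4889 → (κ,φ,ℓ)=(1.0869,198.68°,2.4889) → tip=(-1.6615,-0.5617,0.3889)
cmd 2: set φ=91.36° → (κ,φ,ℓ)=(1.0869,91.36°,2.4889) → tip=(-0.0416,1.7534,0.3889)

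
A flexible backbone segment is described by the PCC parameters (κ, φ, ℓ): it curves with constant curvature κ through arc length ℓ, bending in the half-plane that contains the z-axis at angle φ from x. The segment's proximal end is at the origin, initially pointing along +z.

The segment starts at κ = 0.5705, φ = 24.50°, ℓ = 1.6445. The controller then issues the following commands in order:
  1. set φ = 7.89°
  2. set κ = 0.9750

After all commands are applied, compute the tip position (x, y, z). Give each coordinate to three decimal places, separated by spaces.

1.049 0.145 1.025

initial: κ=0.5705, φ=24.50°, ℓ=1.6445
cmd 1: set φ=7.89° → (κ,φ,ℓ)=(0.5705,7.89°,1.6445) → tip=(0.7097,0.0984,1.4137)
cmd 2: set κ=0.9750 → (κ,φ,ℓ)=(0.9750,7.89°,1.6445) → tip=(1.0490,0.1454,1.0251)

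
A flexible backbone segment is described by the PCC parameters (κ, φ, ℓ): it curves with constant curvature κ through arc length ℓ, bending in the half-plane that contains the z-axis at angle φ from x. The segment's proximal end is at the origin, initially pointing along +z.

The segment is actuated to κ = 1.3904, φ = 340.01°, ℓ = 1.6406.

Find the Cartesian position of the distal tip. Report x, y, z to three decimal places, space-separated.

θ = κ·ℓ = 1.3904 × 1.6406 = 2.28109 rad
ρ = (1 − cos θ)/κ = (1 − -0.65206)/1.3904 = 1.18819
z = sin θ / κ = 0.75817/1.3904 = 0.54529
x = ρ cos φ = 1.18819 × cos(340.01°) = 1.11660
y = ρ sin φ = 1.18819 × sin(340.01°) = -0.40619

1.117 -0.406 0.545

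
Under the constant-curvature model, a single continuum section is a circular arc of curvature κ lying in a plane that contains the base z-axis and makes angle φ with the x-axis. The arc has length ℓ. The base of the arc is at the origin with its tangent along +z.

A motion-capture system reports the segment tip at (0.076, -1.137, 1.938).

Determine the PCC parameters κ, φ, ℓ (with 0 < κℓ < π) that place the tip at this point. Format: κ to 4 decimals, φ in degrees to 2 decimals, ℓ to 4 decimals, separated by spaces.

ρ = √(x²+y²) = √(0.076² + -1.137²) = 1.13954
φ = atan2(y, x) mod 360° = atan2(-1.137, 0.076) = 273.8241°
|p|² = ρ² + z² = 1.13954² + 1.938² = 5.05439
κ = 2ρ / |p|² = 2×1.13954 / 5.05439 = 0.45091
θ = 2·atan2(ρ, z) = 2·atan2(1.13954, 1.938) = 1.06309 rad
ℓ = θ/κ = 1.06309/0.45091 = 2.35766

0.4509 273.82 2.3577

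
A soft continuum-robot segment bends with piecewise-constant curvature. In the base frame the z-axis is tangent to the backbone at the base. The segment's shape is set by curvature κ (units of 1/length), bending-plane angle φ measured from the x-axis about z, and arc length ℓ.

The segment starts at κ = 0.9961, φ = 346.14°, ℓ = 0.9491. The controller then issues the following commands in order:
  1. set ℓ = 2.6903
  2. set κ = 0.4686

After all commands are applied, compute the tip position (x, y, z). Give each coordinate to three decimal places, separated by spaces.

initial: κ=0.9961, φ=346.14°, ℓ=0.9491
cmd 1: set ℓ=2.6903 → (κ,φ,ℓ)=(0.9961,346.14°,2.6903) → tip=(1.8473,-0.4558,0.4473)
cmd 2: set κ=0.4686 → (κ,φ,ℓ)=(0.4686,346.14°,2.6903) → tip=(1.4396,-0.3552,2.0322)

1.440 -0.355 2.032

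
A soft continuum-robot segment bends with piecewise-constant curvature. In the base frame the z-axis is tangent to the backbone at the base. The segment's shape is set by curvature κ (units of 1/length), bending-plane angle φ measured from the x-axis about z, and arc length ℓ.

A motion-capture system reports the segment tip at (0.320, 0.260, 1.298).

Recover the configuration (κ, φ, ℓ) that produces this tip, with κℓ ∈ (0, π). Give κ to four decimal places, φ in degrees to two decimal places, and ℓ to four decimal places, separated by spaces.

ρ = √(x²+y²) = √(0.320² + 0.260²) = 0.41231
φ = atan2(y, x) mod 360° = atan2(0.260, 0.320) = 39.0939°
|p|² = ρ² + z² = 0.41231² + 1.298² = 1.85480
κ = 2ρ / |p|² = 2×0.41231 / 1.85480 = 0.44459
θ = 2·atan2(ρ, z) = 2·atan2(0.41231, 1.298) = 0.61514 rad
ℓ = θ/κ = 0.61514/0.44459 = 1.38362

0.4446 39.09 1.3836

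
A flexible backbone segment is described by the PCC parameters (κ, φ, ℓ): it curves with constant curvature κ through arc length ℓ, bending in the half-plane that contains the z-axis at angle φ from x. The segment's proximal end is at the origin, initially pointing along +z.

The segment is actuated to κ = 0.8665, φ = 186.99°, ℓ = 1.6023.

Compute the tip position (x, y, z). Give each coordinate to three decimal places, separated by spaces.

-0.938 -0.115 1.135

θ = κ·ℓ = 0.8665 × 1.6023 = 1.38839 rad
ρ = (1 − cos θ)/κ = (1 − 0.18139)/0.8665 = 0.94473
z = sin θ / κ = 0.98341/0.8665 = 1.13492
x = ρ cos φ = 0.94473 × cos(186.99°) = -0.93771
y = ρ sin φ = 0.94473 × sin(186.99°) = -0.11497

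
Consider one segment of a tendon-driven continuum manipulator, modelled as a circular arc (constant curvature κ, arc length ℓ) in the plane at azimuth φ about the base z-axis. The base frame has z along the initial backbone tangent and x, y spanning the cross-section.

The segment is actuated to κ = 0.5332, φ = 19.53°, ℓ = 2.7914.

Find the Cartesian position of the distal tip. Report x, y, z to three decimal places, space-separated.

1.622 0.575 1.869

θ = κ·ℓ = 0.5332 × 2.7914 = 1.48837 rad
ρ = (1 − cos θ)/κ = (1 − 0.08233)/0.5332 = 1.72106
z = sin θ / κ = 0.99661/0.5332 = 1.86910
x = ρ cos φ = 1.72106 × cos(19.53°) = 1.62205
y = ρ sin φ = 1.72106 × sin(19.53°) = 0.57535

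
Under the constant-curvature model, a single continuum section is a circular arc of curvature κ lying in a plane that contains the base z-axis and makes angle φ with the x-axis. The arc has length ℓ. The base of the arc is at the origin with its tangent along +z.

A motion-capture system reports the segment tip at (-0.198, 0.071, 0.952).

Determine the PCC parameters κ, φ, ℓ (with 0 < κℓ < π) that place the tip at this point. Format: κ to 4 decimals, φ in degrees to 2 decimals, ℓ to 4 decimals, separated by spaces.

0.4426 160.27 0.9827

ρ = √(x²+y²) = √(-0.198² + 0.071²) = 0.21034
φ = atan2(y, x) mod 360° = atan2(0.071, -0.198) = 160.2729°
|p|² = ρ² + z² = 0.21034² + 0.952² = 0.95055
κ = 2ρ / |p|² = 2×0.21034 / 0.95055 = 0.44258
θ = 2·atan2(ρ, z) = 2·atan2(0.21034, 0.952) = 0.43491 rad
ℓ = θ/κ = 0.43491/0.44258 = 0.98269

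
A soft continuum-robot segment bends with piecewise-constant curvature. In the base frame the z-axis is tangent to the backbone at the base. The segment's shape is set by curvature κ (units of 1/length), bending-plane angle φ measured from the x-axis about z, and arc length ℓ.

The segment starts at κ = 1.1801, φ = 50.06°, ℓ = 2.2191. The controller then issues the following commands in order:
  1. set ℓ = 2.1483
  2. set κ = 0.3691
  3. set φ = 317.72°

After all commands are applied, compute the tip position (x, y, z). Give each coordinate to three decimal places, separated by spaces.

0.598 -0.544 1.930

initial: κ=1.1801, φ=50.06°, ℓ=2.2191
cmd 1: set ℓ=2.1483 → (κ,φ,ℓ)=(1.1801,50.06°,2.1483) → tip=(0.9910,1.1836,0.4829)
cmd 2: set κ=0.3691 → (κ,φ,ℓ)=(0.3691,50.06°,2.1483) → tip=(0.5187,0.6195,1.9301)
cmd 3: set φ=317.72° → (κ,φ,ℓ)=(0.3691,317.72°,2.1483) → tip=(0.5978,-0.5436,1.9301)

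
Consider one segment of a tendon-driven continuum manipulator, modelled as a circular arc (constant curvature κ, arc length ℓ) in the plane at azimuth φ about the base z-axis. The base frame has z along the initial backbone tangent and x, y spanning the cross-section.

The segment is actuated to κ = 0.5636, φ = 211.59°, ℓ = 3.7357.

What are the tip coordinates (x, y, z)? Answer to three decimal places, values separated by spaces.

-2.281 -1.403 1.527

θ = κ·ℓ = 0.5636 × 3.7357 = 2.10544 rad
ρ = (1 − cos θ)/κ = (1 − -0.50953)/0.5636 = 2.67838
z = sin θ / κ = 0.86045/0.5636 = 1.52670
x = ρ cos φ = 2.67838 × cos(211.59°) = -2.28149
y = ρ sin φ = 2.67838 × sin(211.59°) = -1.40304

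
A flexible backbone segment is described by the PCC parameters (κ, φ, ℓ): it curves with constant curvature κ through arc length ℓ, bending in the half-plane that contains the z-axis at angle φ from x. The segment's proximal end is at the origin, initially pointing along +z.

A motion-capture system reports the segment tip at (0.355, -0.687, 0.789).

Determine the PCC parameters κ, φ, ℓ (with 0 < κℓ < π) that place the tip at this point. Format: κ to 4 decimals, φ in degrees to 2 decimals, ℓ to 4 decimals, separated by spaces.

ρ = √(x²+y²) = √(0.355² + -0.687²) = 0.77330
φ = atan2(y, x) mod 360° = atan2(-0.687, 0.355) = 297.3272°
|p|² = ρ² + z² = 0.77330² + 0.789² = 1.22052
κ = 2ρ / |p|² = 2×0.77330 / 1.22052 = 1.26717
θ = 2·atan2(ρ, z) = 2·atan2(0.77330, 0.789) = 1.55070 rad
ℓ = θ/κ = 1.55070/1.26717 = 1.22375

1.2672 297.33 1.2237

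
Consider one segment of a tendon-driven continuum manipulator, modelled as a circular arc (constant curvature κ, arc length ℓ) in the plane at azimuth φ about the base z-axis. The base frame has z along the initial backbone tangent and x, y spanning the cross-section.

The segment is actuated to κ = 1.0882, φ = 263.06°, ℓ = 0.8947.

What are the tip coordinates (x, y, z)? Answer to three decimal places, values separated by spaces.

θ = κ·ℓ = 1.0882 × 0.8947 = 0.97361 rad
ρ = (1 − cos θ)/κ = (1 − 0.56232)/1.0882 = 0.40221
z = sin θ / κ = 0.82692/1.0882 = 0.75990
x = ρ cos φ = 0.40221 × cos(263.06°) = -0.04860
y = ρ sin φ = 0.40221 × sin(263.06°) = -0.39926

-0.049 -0.399 0.760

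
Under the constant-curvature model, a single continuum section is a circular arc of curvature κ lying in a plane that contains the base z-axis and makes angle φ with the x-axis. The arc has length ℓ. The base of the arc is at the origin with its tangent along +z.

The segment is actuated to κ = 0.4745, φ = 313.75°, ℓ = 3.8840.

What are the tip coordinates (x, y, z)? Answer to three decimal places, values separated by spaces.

θ = κ·ℓ = 0.4745 × 3.8840 = 1.84296 rad
ρ = (1 − cos θ)/κ = (1 − -0.26881)/0.4745 = 2.67400
z = sin θ / κ = 0.96319/0.4745 = 2.02991
x = ρ cos φ = 2.67400 × cos(313.75°) = 1.84911
y = ρ sin φ = 2.67400 × sin(313.75°) = -1.93160

1.849 -1.932 2.030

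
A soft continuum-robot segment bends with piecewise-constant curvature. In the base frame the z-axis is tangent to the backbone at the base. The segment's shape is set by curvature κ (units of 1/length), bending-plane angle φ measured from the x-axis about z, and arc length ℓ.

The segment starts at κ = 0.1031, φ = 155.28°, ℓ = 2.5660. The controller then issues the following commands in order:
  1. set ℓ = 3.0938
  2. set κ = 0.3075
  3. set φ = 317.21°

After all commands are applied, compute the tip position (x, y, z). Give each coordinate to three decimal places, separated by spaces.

initial: κ=0.1031, φ=155.28°, ℓ=2.5660
cmd 1: set ℓ=3.0938 → (κ,φ,ℓ)=(0.1031,155.28°,3.0938) → tip=(-0.4444,0.2046,3.0416)
cmd 2: set κ=0.3075 → (κ,φ,ℓ)=(0.3075,155.28°,3.0938) → tip=(-1.2389,0.5704,2.6478)
cmd 3: set φ=317.21° → (κ,φ,ℓ)=(0.3075,317.21°,3.0938) → tip=(1.0009,-0.9265,2.6478)

1.001 -0.927 2.648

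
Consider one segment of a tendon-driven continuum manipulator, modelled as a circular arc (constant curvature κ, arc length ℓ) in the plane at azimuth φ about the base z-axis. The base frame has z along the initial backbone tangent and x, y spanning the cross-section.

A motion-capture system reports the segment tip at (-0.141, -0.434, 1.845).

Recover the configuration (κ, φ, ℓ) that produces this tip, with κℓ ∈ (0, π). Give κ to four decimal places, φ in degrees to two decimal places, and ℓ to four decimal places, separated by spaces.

ρ = √(x²+y²) = √(-0.141² + -0.434²) = 0.45633
φ = atan2(y, x) mod 360° = atan2(-0.434, -0.141) = 252.0018°
|p|² = ρ² + z² = 0.45633² + 1.845² = 3.61226
κ = 2ρ / |p|² = 2×0.45633 / 3.61226 = 0.25266
θ = 2·atan2(ρ, z) = 2·atan2(0.45633, 1.845) = 0.48493 rad
ℓ = θ/κ = 0.48493/0.25266 = 1.91935

0.2527 252.00 1.9193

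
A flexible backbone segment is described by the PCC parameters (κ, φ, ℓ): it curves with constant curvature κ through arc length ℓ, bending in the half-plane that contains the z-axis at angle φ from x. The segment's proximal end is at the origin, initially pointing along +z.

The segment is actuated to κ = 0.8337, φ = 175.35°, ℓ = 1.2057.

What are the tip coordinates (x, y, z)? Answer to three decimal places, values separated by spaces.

θ = κ·ℓ = 0.8337 × 1.2057 = 1.00519 rad
ρ = (1 − cos θ)/κ = (1 − 0.53593)/0.8337 = 0.55664
z = sin θ / κ = 0.84426/0.8337 = 1.01267
x = ρ cos φ = 0.55664 × cos(175.35°) = -0.55481
y = ρ sin φ = 0.55664 × sin(175.35°) = 0.04513

-0.555 0.045 1.013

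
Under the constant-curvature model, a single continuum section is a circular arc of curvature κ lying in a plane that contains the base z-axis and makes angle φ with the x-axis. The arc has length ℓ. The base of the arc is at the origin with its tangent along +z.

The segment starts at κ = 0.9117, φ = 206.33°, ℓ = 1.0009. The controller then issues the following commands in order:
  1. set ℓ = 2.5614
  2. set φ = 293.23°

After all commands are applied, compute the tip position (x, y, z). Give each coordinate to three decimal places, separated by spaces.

0.732 -1.706 0.792

initial: κ=0.9117, φ=206.33°, ℓ=1.0009
cmd 1: set ℓ=2.5614 → (κ,φ,ℓ)=(0.9117,206.33°,2.5614) → tip=(-1.6635,-0.8232,0.7917)
cmd 2: set φ=293.23° → (κ,φ,ℓ)=(0.9117,293.23°,2.5614) → tip=(0.7321,-1.7055,0.7917)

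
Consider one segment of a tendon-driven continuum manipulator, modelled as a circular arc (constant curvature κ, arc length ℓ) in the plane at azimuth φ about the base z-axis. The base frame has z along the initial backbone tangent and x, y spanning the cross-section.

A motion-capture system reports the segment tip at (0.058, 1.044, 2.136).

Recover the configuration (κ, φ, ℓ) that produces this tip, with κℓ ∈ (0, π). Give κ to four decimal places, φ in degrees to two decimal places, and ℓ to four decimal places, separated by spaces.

0.3697 86.82 2.4624

ρ = √(x²+y²) = √(0.058² + 1.044²) = 1.04561
φ = atan2(y, x) mod 360° = atan2(1.044, 0.058) = 86.8202°
|p|² = ρ² + z² = 1.04561² + 2.136² = 5.65580
κ = 2ρ / |p|² = 2×1.04561 / 5.65580 = 0.36975
θ = 2·atan2(ρ, z) = 2·atan2(1.04561, 2.136) = 0.91045 rad
ℓ = θ/κ = 0.91045/0.36975 = 2.46236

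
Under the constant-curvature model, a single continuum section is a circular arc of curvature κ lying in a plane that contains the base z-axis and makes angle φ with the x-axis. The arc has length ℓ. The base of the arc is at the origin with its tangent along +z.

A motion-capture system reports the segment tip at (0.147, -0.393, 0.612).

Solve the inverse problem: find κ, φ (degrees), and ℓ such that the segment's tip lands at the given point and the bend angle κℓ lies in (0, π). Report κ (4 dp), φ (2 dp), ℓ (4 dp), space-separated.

ρ = √(x²+y²) = √(0.147² + -0.393²) = 0.41959
φ = atan2(y, x) mod 360° = atan2(-0.393, 0.147) = 290.5081°
|p|² = ρ² + z² = 0.41959² + 0.612² = 0.55060
κ = 2ρ / |p|² = 2×0.41959 / 0.55060 = 1.52412
θ = 2·atan2(ρ, z) = 2·atan2(0.41959, 0.612) = 1.20200 rad
ℓ = θ/κ = 1.20200/1.52412 = 0.78865

1.5241 290.51 0.7887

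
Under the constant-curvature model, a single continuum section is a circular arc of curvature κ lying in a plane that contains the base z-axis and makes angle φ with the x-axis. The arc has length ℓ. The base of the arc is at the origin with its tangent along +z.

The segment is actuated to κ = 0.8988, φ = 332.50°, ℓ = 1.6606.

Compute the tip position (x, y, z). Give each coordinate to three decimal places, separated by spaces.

0.910 -0.474 1.109

θ = κ·ℓ = 0.8988 × 1.6606 = 1.49255 rad
ρ = (1 − cos θ)/κ = (1 − 0.07817)/0.8988 = 1.02562
z = sin θ / κ = 0.99694/0.8988 = 1.10919
x = ρ cos φ = 1.02562 × cos(332.50°) = 0.90974
y = ρ sin φ = 1.02562 × sin(332.50°) = -0.47358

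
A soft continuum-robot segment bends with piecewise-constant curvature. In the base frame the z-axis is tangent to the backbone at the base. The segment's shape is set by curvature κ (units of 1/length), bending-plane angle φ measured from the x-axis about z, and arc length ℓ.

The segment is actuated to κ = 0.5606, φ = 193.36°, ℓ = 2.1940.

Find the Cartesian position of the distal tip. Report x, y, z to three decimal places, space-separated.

θ = κ·ℓ = 0.5606 × 2.1940 = 1.22996 rad
ρ = (1 − cos θ)/κ = (1 − 0.33428)/0.5606 = 1.18752
z = sin θ / κ = 0.94247/0.5606 = 1.68119
x = ρ cos φ = 1.18752 × cos(193.36°) = -1.15538
y = ρ sin φ = 1.18752 × sin(193.36°) = -0.27440

-1.155 -0.274 1.681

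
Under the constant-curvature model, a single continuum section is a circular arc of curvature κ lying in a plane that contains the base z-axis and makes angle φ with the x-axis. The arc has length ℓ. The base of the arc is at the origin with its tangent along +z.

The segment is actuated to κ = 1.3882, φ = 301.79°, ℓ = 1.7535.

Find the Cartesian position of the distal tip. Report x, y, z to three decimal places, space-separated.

0.668 -1.078 0.468

θ = κ·ℓ = 1.3882 × 1.7535 = 2.43421 rad
ρ = (1 − cos θ)/κ = (1 − -0.76006)/1.3882 = 1.26788
z = sin θ / κ = 0.64985/1.3882 = 0.46812
x = ρ cos φ = 1.26788 × cos(301.79°) = 0.66793
y = ρ sin φ = 1.26788 × sin(301.79°) = -1.07767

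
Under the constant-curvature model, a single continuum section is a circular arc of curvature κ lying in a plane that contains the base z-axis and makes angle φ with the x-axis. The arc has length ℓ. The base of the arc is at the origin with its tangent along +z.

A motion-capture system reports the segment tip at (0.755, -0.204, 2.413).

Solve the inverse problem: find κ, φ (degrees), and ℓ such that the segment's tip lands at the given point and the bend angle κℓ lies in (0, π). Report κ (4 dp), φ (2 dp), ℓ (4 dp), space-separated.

0.2431 344.88 2.5786

ρ = √(x²+y²) = √(0.755² + -0.204²) = 0.78207
φ = atan2(y, x) mod 360° = atan2(-0.204, 0.755) = 344.8798°
|p|² = ρ² + z² = 0.78207² + 2.413² = 6.43421
κ = 2ρ / |p|² = 2×0.78207 / 6.43421 = 0.24310
θ = 2·atan2(ρ, z) = 2·atan2(0.78207, 2.413) = 0.62685 rad
ℓ = θ/κ = 0.62685/0.24310 = 2.57859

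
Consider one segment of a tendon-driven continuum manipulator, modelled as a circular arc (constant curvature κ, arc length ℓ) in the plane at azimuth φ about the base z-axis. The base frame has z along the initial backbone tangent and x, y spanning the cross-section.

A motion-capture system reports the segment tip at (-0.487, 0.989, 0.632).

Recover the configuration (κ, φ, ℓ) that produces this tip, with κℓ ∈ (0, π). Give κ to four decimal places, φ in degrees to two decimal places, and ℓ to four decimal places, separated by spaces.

1.3654 116.22 1.5383

ρ = √(x²+y²) = √(-0.487² + 0.989²) = 1.10240
φ = atan2(y, x) mod 360° = atan2(0.989, -0.487) = 116.2164°
|p|² = ρ² + z² = 1.10240² + 0.632² = 1.61471
κ = 2ρ / |p|² = 2×1.10240 / 1.61471 = 1.36545
θ = 2·atan2(ρ, z) = 2·atan2(1.10240, 0.632) = 2.10049 rad
ℓ = θ/κ = 2.10049/1.36545 = 1.53832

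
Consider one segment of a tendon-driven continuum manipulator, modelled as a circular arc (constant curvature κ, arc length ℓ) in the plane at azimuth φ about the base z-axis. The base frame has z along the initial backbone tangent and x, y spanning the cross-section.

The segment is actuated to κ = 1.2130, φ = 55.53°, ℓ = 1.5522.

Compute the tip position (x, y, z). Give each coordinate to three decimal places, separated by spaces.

θ = κ·ℓ = 1.2130 × 1.5522 = 1.88282 rad
ρ = (1 − cos θ)/κ = (1 − -0.30698)/1.2130 = 1.07748
z = sin θ / κ = 0.95171/1.2130 = 0.78460
x = ρ cos φ = 1.07748 × cos(55.53°) = 0.60983
y = ρ sin φ = 1.07748 × sin(55.53°) = 0.88830

0.610 0.888 0.785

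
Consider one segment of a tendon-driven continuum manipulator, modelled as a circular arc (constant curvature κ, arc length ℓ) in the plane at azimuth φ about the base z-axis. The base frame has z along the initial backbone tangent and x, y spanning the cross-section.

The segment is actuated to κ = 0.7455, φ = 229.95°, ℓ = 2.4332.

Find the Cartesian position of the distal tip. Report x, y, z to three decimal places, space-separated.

-1.071 -1.274 1.302

θ = κ·ℓ = 0.7455 × 2.4332 = 1.81395 rad
ρ = (1 − cos θ)/κ = (1 − -0.24077)/0.7455 = 1.66434
z = sin θ / κ = 0.97058/0.7455 = 1.30192
x = ρ cos φ = 1.66434 × cos(229.95°) = -1.07093
y = ρ sin φ = 1.66434 × sin(229.95°) = -1.27402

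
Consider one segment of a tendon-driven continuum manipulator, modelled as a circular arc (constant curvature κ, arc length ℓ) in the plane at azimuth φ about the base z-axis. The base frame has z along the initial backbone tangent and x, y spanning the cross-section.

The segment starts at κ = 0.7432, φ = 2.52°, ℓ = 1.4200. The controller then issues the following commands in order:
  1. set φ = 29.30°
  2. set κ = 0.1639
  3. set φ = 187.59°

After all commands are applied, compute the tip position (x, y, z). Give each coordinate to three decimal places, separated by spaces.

initial: κ=0.7432, φ=2.52°, ℓ=1.4200
cmd 1: set φ=29.30° → (κ,φ,ℓ)=(0.7432,29.30°,1.4200) → tip=(0.5950,0.3339,1.1707)
cmd 2: set κ=0.1639 → (κ,φ,ℓ)=(0.1639,29.30°,1.4200) → tip=(0.1435,0.0805,1.4072)
cmd 3: set φ=187.59° → (κ,φ,ℓ)=(0.1639,187.59°,1.4200) → tip=(-0.1631,-0.0217,1.4072)

-0.163 -0.022 1.407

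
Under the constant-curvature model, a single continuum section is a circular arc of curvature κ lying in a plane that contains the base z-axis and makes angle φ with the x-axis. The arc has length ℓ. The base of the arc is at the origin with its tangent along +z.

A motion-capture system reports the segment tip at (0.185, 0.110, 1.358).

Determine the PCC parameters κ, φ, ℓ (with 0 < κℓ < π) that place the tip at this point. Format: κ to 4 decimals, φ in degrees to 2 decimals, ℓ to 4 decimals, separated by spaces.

ρ = √(x²+y²) = √(0.185² + 0.110²) = 0.21523
φ = atan2(y, x) mod 360° = atan2(0.110, 0.185) = 30.7355°
|p|² = ρ² + z² = 0.21523² + 1.358² = 1.89049
κ = 2ρ / |p|² = 2×0.21523 / 1.89049 = 0.22770
θ = 2·atan2(ρ, z) = 2·atan2(0.21523, 1.358) = 0.31437 rad
ℓ = θ/κ = 0.31437/0.22770 = 1.38063

0.2277 30.74 1.3806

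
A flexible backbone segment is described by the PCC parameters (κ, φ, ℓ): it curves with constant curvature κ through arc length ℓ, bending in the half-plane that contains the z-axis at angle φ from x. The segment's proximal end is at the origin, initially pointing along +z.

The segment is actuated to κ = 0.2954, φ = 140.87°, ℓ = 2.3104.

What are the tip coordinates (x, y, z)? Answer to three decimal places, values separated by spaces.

-0.588 0.479 2.135

θ = κ·ℓ = 0.2954 × 2.3104 = 0.68249 rad
ρ = (1 − cos θ)/κ = (1 − 0.77600)/0.2954 = 0.75828
z = sin θ / κ = 0.63073/0.2954 = 2.13517
x = ρ cos φ = 0.75828 × cos(140.87°) = -0.58821
y = ρ sin φ = 0.75828 × sin(140.87°) = 0.47854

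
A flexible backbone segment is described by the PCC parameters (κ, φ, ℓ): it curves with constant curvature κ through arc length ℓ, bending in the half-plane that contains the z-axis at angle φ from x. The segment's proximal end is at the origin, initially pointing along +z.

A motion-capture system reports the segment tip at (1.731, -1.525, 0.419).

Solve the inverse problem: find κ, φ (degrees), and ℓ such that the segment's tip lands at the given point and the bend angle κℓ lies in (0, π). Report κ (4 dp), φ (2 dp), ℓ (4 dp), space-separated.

0.8393 318.62 3.3151

ρ = √(x²+y²) = √(1.731² + -1.525²) = 2.30694
φ = atan2(y, x) mod 360° = atan2(-1.525, 1.731) = 318.6202°
|p|² = ρ² + z² = 2.30694² + 0.419² = 5.49755
κ = 2ρ / |p|² = 2×2.30694 / 5.49755 = 0.83926
θ = 2·atan2(ρ, z) = 2·atan2(2.30694, 0.419) = 2.78226 rad
ℓ = θ/κ = 2.78226/0.83926 = 3.31512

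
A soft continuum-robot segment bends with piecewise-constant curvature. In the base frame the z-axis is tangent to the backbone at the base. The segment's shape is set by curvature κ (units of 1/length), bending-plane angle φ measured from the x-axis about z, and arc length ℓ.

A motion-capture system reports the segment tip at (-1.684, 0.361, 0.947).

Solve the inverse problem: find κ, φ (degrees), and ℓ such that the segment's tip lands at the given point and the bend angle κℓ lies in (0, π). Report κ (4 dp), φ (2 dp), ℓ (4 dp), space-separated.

ρ = √(x²+y²) = √(-1.684² + 0.361²) = 1.72226
φ = atan2(y, x) mod 360° = atan2(0.361, -1.684) = 167.9006°
|p|² = ρ² + z² = 1.72226² + 0.947² = 3.86299
κ = 2ρ / |p|² = 2×1.72226 / 3.86299 = 0.89167
θ = 2·atan2(ρ, z) = 2·atan2(1.72226, 0.947) = 2.13612 rad
ℓ = θ/κ = 2.13612/0.89167 = 2.39564

0.8917 167.90 2.3956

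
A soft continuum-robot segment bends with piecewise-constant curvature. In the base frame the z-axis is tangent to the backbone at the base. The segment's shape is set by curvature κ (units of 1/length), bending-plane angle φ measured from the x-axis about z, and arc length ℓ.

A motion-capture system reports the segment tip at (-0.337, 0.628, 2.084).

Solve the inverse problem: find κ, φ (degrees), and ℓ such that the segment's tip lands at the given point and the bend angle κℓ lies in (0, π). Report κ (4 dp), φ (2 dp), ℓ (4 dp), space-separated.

ρ = √(x²+y²) = √(-0.337² + 0.628²) = 0.71271
φ = atan2(y, x) mod 360° = atan2(0.628, -0.337) = 118.2191°
|p|² = ρ² + z² = 0.71271² + 2.084² = 4.85101
κ = 2ρ / |p|² = 2×0.71271 / 4.85101 = 0.29384
θ = 2·atan2(ρ, z) = 2·atan2(0.71271, 2.084) = 0.65904 rad
ℓ = θ/κ = 0.65904/0.29384 = 2.24287

0.2938 118.22 2.2429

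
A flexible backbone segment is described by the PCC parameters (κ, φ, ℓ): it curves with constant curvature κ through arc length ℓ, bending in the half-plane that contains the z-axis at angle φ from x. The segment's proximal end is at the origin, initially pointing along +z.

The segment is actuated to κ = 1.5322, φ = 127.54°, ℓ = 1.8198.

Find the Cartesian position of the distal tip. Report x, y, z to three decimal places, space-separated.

θ = κ·ℓ = 1.5322 × 1.8198 = 2.78830 rad
ρ = (1 − cos θ)/κ = (1 − -0.93824)/1.5322 = 1.26500
z = sin θ / κ = 0.34599/1.5322 = 0.22581
x = ρ cos φ = 1.26500 × cos(127.54°) = -0.77079
y = ρ sin φ = 1.26500 × sin(127.54°) = 1.00306

-0.771 1.003 0.226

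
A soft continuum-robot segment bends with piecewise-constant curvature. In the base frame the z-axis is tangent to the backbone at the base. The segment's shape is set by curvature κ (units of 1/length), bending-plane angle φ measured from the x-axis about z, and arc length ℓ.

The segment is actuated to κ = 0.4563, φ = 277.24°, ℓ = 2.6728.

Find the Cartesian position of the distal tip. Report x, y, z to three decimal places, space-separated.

θ = κ·ℓ = 0.4563 × 2.6728 = 1.21960 rad
ρ = (1 − cos θ)/κ = (1 − 0.34402)/0.4563 = 1.43760
z = sin θ / κ = 0.93896/0.4563 = 2.05777
x = ρ cos φ = 1.43760 × cos(277.24°) = 0.18117
y = ρ sin φ = 1.43760 × sin(277.24°) = -1.42614

0.181 -1.426 2.058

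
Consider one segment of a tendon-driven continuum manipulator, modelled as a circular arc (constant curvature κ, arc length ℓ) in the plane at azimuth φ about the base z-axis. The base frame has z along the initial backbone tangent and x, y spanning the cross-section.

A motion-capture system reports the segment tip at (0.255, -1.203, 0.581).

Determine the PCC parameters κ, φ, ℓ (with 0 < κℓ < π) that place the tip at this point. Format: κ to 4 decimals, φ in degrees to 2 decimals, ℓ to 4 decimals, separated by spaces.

1.3296 281.97 1.6989

ρ = √(x²+y²) = √(0.255² + -1.203²) = 1.22973
φ = atan2(y, x) mod 360° = atan2(-1.203, 0.255) = 281.9678°
|p|² = ρ² + z² = 1.22973² + 0.581² = 1.84980
κ = 2ρ / |p|² = 2×1.22973 / 1.84980 = 1.32958
θ = 2·atan2(ρ, z) = 2·atan2(1.22973, 0.581) = 2.25884 rad
ℓ = θ/κ = 2.25884/1.32958 = 1.69891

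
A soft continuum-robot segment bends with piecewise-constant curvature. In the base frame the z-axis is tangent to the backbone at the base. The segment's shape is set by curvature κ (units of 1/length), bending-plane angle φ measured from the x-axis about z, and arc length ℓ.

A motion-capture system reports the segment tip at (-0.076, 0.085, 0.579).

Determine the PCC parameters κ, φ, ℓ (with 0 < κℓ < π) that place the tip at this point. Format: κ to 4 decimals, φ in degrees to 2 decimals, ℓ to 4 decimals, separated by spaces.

ρ = √(x²+y²) = √(-0.076² + 0.085²) = 0.11402
φ = atan2(y, x) mod 360° = atan2(0.085, -0.076) = 131.8005°
|p|² = ρ² + z² = 0.11402² + 0.579² = 0.34824
κ = 2ρ / |p|² = 2×0.11402 / 0.34824 = 0.65484
θ = 2·atan2(ρ, z) = 2·atan2(0.11402, 0.579) = 0.38888 rad
ℓ = θ/κ = 0.38888/0.65484 = 0.59386

0.6548 131.80 0.5939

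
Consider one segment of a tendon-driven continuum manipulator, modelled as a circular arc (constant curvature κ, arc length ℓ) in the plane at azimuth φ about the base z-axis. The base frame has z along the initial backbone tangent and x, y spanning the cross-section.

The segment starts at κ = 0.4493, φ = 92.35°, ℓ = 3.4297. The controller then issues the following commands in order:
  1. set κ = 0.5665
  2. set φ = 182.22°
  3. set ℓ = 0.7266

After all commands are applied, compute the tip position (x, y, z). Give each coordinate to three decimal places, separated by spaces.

initial: κ=0.4493, φ=92.35°, ℓ=3.4297
cmd 1: set κ=0.5665 → (κ,φ,ℓ)=(0.5665,92.35°,3.4297) → tip=(-0.0987,2.4050,1.6444)
cmd 2: set φ=182.22° → (κ,φ,ℓ)=(0.5665,182.22°,3.4297) → tip=(-2.4053,-0.0932,1.6444)
cmd 3: set ℓ=0.7266 → (κ,φ,ℓ)=(0.5665,182.22°,0.7266) → tip=(-0.1473,-0.0057,0.7063)

-0.147 -0.006 0.706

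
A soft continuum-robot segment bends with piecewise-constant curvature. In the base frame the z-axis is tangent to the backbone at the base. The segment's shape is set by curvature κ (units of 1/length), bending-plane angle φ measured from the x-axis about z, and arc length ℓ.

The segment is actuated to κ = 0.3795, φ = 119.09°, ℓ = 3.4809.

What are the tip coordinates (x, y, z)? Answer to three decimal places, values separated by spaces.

θ = κ·ℓ = 0.3795 × 3.4809 = 1.32100 rad
ρ = (1 − cos θ)/κ = (1 − 0.24721)/0.3795 = 1.98365
z = sin θ / κ = 0.96896/0.3795 = 2.55326
x = ρ cos φ = 1.98365 × cos(119.09°) = -0.96442
y = ρ sin φ = 1.98365 × sin(119.09°) = 1.73343

-0.964 1.733 2.553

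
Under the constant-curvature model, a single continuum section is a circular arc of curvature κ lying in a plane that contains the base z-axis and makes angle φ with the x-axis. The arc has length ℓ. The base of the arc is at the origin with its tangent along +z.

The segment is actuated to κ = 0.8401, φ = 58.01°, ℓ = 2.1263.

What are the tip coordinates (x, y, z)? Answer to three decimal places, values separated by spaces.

θ = κ·ℓ = 0.8401 × 2.1263 = 1.78630 rad
ρ = (1 − cos θ)/κ = (1 − -0.21384)/0.8401 = 1.44488
z = sin θ / κ = 0.97687/0.8401 = 1.16280
x = ρ cos φ = 1.44488 × cos(58.01°) = 0.76546
y = ρ sin φ = 1.44488 × sin(58.01°) = 1.22546

0.765 1.225 1.163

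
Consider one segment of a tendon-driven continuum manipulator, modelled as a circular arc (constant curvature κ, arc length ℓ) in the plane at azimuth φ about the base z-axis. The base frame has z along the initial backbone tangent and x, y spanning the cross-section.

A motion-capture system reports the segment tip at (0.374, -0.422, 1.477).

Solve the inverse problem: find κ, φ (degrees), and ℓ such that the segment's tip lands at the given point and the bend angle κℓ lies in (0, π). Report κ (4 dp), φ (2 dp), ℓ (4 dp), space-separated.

0.4512 311.55 1.6166

ρ = √(x²+y²) = √(0.374² + -0.422²) = 0.56388
φ = atan2(y, x) mod 360° = atan2(-0.422, 0.374) = 311.5492°
|p|² = ρ² + z² = 0.56388² + 1.477² = 2.49949
κ = 2ρ / |p|² = 2×0.56388 / 2.49949 = 0.45120
θ = 2·atan2(ρ, z) = 2·atan2(0.56388, 1.477) = 0.72939 rad
ℓ = θ/κ = 0.72939/0.45120 = 1.61657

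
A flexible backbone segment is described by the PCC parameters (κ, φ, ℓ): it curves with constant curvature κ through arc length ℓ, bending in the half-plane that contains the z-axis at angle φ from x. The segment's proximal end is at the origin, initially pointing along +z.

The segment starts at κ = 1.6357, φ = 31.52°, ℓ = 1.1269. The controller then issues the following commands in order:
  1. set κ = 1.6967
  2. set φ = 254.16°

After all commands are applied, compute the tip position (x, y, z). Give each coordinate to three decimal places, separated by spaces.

initial: κ=1.6357, φ=31.52°, ℓ=1.1269
cmd 1: set κ=1.6967 → (κ,φ,ℓ)=(1.6967,31.52°,1.1269) → tip=(0.6705,0.4112,0.5554)
cmd 2: set φ=254.16° → (κ,φ,ℓ)=(1.6967,254.16°,1.1269) → tip=(-0.2147,-0.7567,0.5554)

-0.215 -0.757 0.555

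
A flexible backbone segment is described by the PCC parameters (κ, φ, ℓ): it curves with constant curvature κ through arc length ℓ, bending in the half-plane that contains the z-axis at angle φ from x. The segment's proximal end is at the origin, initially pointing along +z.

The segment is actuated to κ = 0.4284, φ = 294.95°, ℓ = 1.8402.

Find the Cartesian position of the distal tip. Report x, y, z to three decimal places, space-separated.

0.290 -0.624 1.655

θ = κ·ℓ = 0.4284 × 1.8402 = 0.78834 rad
ρ = (1 − cos θ)/κ = (1 − 0.70502)/0.4284 = 0.68856
z = sin θ / κ = 0.70919/0.4284 = 1.65543
x = ρ cos φ = 0.68856 × cos(294.95°) = 0.29045
y = ρ sin φ = 0.68856 × sin(294.95°) = -0.62430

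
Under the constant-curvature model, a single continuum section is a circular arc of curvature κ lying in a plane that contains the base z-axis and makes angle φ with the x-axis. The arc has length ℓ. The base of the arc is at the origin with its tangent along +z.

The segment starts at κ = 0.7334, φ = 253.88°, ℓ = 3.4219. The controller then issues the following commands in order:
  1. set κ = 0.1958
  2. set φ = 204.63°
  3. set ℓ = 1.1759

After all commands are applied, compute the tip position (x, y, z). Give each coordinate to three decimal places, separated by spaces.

-0.123 -0.056 1.166

initial: κ=0.7334, φ=253.88°, ℓ=3.4219
cmd 1: set κ=0.1958 → (κ,φ,ℓ)=(0.1958,253.88°,3.4219) → tip=(-0.3066,-1.0607,3.1716)
cmd 2: set φ=204.63° → (κ,φ,ℓ)=(0.1958,204.63°,3.4219) → tip=(-1.0036,-0.4601,3.1716)
cmd 3: set ℓ=1.1759 → (κ,φ,ℓ)=(0.1958,204.63°,1.1759) → tip=(-0.1225,-0.0562,1.1655)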